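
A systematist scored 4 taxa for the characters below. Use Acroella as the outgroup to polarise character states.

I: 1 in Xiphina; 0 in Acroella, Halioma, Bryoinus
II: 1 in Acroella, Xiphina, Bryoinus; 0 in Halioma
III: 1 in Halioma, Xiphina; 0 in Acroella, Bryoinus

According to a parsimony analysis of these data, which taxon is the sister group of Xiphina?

Character polarity is set by the outgroup: the derived state is whichever differs from the outgroup's state, so for II the derived state is '0', and for the remaining characters it is '1'.
I (derived state '1') is unique to Xiphina (autapomorphy; uninformative for grouping).
II: derived state '0' in Halioma only — an autapomorphy, so it tells us nothing about relationships among taxa.
III (derived state '1') is shared by Halioma and Xiphina — a synapomorphy uniting that clade.
Most parsimonious ingroup topology: ((Halioma,Xiphina),Bryoinus).
Xiphina and Halioma form a cherry on this tree, so they are sister taxa.

Halioma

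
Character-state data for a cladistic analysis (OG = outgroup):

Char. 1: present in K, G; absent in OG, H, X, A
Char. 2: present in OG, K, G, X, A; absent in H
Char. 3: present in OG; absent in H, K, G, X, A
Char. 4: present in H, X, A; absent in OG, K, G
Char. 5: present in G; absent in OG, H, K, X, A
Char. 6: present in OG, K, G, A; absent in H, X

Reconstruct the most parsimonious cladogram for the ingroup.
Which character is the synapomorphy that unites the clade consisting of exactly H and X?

Character polarity is set by the outgroup: the derived state is whichever differs from the outgroup's state, so for Char. 2, Char. 3, Char. 6 the derived state is 'absent', and for the remaining characters it is 'present'.
Char. 1 (derived state 'present') is shared by G and K — a synapomorphy uniting that clade.
Char. 2 (derived state 'absent') is unique to H (autapomorphy; uninformative for grouping).
All ingroup taxa share the derived state 'absent' for Char. 3; it defines the ingroup but does not resolve relationships within it.
Char. 4: derived state 'present' in A, H, and X only — synapomorphy for {A, H, X}.
Char. 5: derived state 'present' in G only — an autapomorphy, so it tells us nothing about relationships among taxa.
Char. 6: derived state 'absent' in H and X only — synapomorphy for {H, X}.
Most parsimonious ingroup topology: (((H,X),A),(K,G)).
The clade {H, X} is supported by Char. 6: its derived state 'absent' occurs in exactly those taxa and in no other taxon (including the outgroup).

Char. 6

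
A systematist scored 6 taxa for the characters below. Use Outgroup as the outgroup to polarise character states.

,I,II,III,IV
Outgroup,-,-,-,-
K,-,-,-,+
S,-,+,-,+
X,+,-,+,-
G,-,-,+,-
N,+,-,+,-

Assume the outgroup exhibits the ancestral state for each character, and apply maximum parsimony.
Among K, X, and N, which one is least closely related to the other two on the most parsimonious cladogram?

The outgroup has state '-' for every character, so '+' is the derived state throughout.
I (derived state '+') is shared by N and X — a synapomorphy uniting that clade.
II (derived state '+') is unique to S (autapomorphy; uninformative for grouping).
Only G, N, and X show the derived state '+' for III, supporting them as a clade.
IV (derived state '+') is shared by K and S — a synapomorphy uniting that clade.
Most parsimonious ingroup topology: ((K,S),((X,N),G)).
N and X share a more recent common ancestor with each other than either does with K, so K is the least closely related of the three.

K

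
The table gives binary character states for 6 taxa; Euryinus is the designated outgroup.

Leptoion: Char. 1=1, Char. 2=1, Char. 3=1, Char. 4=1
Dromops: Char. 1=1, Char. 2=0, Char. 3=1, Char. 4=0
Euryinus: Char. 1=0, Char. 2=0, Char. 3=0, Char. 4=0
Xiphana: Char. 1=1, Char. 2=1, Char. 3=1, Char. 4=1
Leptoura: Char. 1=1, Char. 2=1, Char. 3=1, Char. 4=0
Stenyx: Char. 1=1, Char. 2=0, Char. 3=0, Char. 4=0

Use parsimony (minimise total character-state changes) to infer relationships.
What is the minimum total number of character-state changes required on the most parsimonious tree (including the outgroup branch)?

The outgroup has state '0' for every character, so '1' is the derived state throughout.
Char. 1 (derived state '1') is shared by all ingroup taxa — unites the whole ingroup.
Char. 2 (derived state '1') is shared by Leptoion, Leptoura, and Xiphana — a synapomorphy uniting that clade.
Only Dromops, Leptoion, Leptoura, and Xiphana show the derived state '1' for Char. 3, supporting them as a clade.
Char. 4: derived state '1' in Leptoion and Xiphana only — synapomorphy for {Leptoion, Xiphana}.
Most parsimonious ingroup topology: ((((Xiphana,Leptoion),Leptoura),Dromops),Stenyx).
Changes per character on this tree: Char. 1: 1; Char. 2: 1; Char. 3: 1; Char. 4: 1.
Total = 4.

4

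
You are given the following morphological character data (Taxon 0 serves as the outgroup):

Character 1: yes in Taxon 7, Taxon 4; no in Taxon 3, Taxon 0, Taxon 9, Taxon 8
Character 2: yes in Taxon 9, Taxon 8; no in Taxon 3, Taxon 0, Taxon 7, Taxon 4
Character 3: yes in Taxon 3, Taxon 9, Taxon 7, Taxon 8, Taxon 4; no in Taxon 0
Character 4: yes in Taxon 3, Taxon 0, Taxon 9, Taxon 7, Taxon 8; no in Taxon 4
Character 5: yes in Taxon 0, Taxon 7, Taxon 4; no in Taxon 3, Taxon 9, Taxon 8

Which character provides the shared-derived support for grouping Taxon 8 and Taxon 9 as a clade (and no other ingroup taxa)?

Character 2

Character polarity is set by the outgroup: the derived state is whichever differs from the outgroup's state, so for Character 4, Character 5 the derived state is 'no', and for the remaining characters it is 'yes'.
Character 1 (derived state 'yes') is shared by Taxon 4 and Taxon 7 — a synapomorphy uniting that clade.
Character 2 (derived state 'yes') is shared by Taxon 8 and Taxon 9 — a synapomorphy uniting that clade.
All ingroup taxa share the derived state 'yes' for Character 3; it defines the ingroup but does not resolve relationships within it.
Character 4 (derived state 'no') is unique to Taxon 4 (autapomorphy; uninformative for grouping).
Character 5: derived state 'no' in Taxon 3, Taxon 8, and Taxon 9 only — synapomorphy for {Taxon 3, Taxon 8, Taxon 9}.
Most parsimonious ingroup topology: ((Taxon 7,Taxon 4),((Taxon 8,Taxon 9),Taxon 3)).
The clade {Taxon 8, Taxon 9} is supported by Character 2: its derived state 'yes' occurs in exactly those taxa and in no other taxon (including the outgroup).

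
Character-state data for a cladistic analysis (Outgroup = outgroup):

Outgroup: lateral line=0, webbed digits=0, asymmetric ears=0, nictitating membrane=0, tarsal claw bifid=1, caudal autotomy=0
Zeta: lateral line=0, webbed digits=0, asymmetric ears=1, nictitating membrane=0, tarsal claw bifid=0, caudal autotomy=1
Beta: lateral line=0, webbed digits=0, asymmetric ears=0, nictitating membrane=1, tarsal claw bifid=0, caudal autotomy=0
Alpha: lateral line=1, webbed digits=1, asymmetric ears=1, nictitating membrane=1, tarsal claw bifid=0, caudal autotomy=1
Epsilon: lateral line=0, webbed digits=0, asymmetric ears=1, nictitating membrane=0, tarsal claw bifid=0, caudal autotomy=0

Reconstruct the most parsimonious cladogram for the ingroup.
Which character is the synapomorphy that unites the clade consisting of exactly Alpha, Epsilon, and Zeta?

asymmetric ears

Character polarity is set by the outgroup: the derived state is whichever differs from the outgroup's state, so for tarsal claw bifid the derived state is '0', and for the remaining characters it is '1'.
lateral line (derived state '1') is unique to Alpha (autapomorphy; uninformative for grouping).
webbed digits: derived state '1' in Alpha only — an autapomorphy, so it tells us nothing about relationships among taxa.
Only Alpha, Epsilon, and Zeta show the derived state '1' for asymmetric ears, supporting them as a clade.
nictitating membrane (state '1') occurs in Alpha and Beta but conflicts with the nesting implied by the other characters — most parsimoniously interpreted as homoplasy.
tarsal claw bifid (derived state '0') is shared by all ingroup taxa — unites the whole ingroup.
caudal autotomy (derived state '1') is shared by Alpha and Zeta — a synapomorphy uniting that clade.
Most parsimonious ingroup topology: (((Zeta,Alpha),Epsilon),Beta).
The clade {Alpha, Epsilon, Zeta} is supported by asymmetric ears: its derived state '1' occurs in exactly those taxa and in no other taxon (including the outgroup).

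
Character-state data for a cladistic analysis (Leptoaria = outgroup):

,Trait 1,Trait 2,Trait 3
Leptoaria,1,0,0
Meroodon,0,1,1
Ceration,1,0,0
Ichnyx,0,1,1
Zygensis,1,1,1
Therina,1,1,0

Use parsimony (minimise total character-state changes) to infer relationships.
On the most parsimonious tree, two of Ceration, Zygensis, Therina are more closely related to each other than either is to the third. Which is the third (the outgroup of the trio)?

Character polarity is set by the outgroup: the derived state is whichever differs from the outgroup's state, so for Trait 1 the derived state is '0', and for the remaining characters it is '1'.
Only Ichnyx and Meroodon show the derived state '0' for Trait 1, supporting them as a clade.
Trait 2: derived state '1' in Ichnyx, Meroodon, Therina, and Zygensis only — synapomorphy for {Ichnyx, Meroodon, Therina, Zygensis}.
Only Ichnyx, Meroodon, and Zygensis show the derived state '1' for Trait 3, supporting them as a clade.
Most parsimonious ingroup topology: ((((Meroodon,Ichnyx),Zygensis),Therina),Ceration).
Zygensis and Therina share a more recent common ancestor with each other than either does with Ceration, so Ceration is the least closely related of the three.

Ceration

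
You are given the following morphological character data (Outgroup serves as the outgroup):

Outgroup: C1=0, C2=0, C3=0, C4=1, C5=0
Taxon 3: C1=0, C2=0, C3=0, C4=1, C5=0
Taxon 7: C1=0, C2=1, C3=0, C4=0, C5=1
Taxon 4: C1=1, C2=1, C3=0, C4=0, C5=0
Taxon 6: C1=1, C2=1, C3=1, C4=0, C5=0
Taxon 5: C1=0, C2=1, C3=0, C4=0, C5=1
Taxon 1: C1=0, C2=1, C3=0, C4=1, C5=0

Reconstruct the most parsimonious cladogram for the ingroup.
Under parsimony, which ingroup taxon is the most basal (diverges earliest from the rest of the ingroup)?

Taxon 3

Character polarity is set by the outgroup: the derived state is whichever differs from the outgroup's state, so for C4 the derived state is '0', and for the remaining characters it is '1'.
Only Taxon 4 and Taxon 6 show the derived state '1' for C1, supporting them as a clade.
C2 (derived state '1') is shared by Taxon 1, Taxon 4, Taxon 5, Taxon 6, and Taxon 7 — a synapomorphy uniting that clade.
C3 (derived state '1') is unique to Taxon 6 (autapomorphy; uninformative for grouping).
C4: derived state '0' in Taxon 4, Taxon 5, Taxon 6, and Taxon 7 only — synapomorphy for {Taxon 4, Taxon 5, Taxon 6, Taxon 7}.
Only Taxon 5 and Taxon 7 show the derived state '1' for C5, supporting them as a clade.
Most parsimonious ingroup topology: (Taxon 3,(((Taxon 7,Taxon 5),(Taxon 4,Taxon 6)),Taxon 1)).
Taxon 3 is sister to the clade containing all other ingroup taxa, so it is the earliest-diverging (most basal) ingroup lineage.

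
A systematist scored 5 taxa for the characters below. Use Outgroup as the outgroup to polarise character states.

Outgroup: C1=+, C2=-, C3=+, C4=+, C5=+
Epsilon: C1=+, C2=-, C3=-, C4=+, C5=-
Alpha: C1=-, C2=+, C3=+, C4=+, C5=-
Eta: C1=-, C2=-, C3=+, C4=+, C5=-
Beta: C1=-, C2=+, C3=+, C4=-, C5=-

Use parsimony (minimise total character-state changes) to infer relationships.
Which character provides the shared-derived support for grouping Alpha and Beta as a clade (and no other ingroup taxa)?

C2

Character polarity is set by the outgroup: the derived state is whichever differs from the outgroup's state, so for C1, C3, C4, C5 the derived state is '-', and for the remaining characters it is '+'.
C1: derived state '-' in Alpha, Beta, and Eta only — synapomorphy for {Alpha, Beta, Eta}.
C2 (derived state '+') is shared by Alpha and Beta — a synapomorphy uniting that clade.
C3 (derived state '-') is unique to Epsilon (autapomorphy; uninformative for grouping).
C4: derived state '-' in Beta only — an autapomorphy, so it tells us nothing about relationships among taxa.
C5 (derived state '-') is shared by all ingroup taxa — unites the whole ingroup.
Most parsimonious ingroup topology: (Epsilon,((Alpha,Beta),Eta)).
The clade {Alpha, Beta} is supported by C2: its derived state '+' occurs in exactly those taxa and in no other taxon (including the outgroup).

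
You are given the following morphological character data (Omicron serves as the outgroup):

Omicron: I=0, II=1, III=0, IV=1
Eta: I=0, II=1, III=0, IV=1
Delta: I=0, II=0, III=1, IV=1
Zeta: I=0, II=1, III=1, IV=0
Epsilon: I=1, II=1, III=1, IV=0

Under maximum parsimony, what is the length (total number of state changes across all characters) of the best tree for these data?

Character polarity is set by the outgroup: the derived state is whichever differs from the outgroup's state, so for II, IV the derived state is '0', and for the remaining characters it is '1'.
I (derived state '1') is unique to Epsilon (autapomorphy; uninformative for grouping).
II (derived state '0') is unique to Delta (autapomorphy; uninformative for grouping).
III (derived state '1') is shared by Delta, Epsilon, and Zeta — a synapomorphy uniting that clade.
IV (derived state '0') is shared by Epsilon and Zeta — a synapomorphy uniting that clade.
Most parsimonious ingroup topology: (Eta,(Delta,(Zeta,Epsilon))).
Changes per character on this tree: I: 1; II: 1; III: 1; IV: 1.
Total = 4.

4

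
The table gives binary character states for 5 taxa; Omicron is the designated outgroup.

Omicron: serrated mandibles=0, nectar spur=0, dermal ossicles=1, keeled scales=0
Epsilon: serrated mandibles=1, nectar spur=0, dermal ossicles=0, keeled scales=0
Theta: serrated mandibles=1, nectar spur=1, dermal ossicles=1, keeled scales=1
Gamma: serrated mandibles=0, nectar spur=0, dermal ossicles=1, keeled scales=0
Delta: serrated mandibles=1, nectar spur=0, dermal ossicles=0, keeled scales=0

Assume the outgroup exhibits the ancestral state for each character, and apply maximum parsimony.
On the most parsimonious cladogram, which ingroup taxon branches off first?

Character polarity is set by the outgroup: the derived state is whichever differs from the outgroup's state, so for dermal ossicles the derived state is '0', and for the remaining characters it is '1'.
serrated mandibles: derived state '1' in Delta, Epsilon, and Theta only — synapomorphy for {Delta, Epsilon, Theta}.
nectar spur: derived state '1' in Theta only — an autapomorphy, so it tells us nothing about relationships among taxa.
dermal ossicles (derived state '0') is shared by Delta and Epsilon — a synapomorphy uniting that clade.
keeled scales: derived state '1' in Theta only — an autapomorphy, so it tells us nothing about relationships among taxa.
Most parsimonious ingroup topology: (((Epsilon,Delta),Theta),Gamma).
Gamma is sister to the clade containing all other ingroup taxa, so it is the earliest-diverging (most basal) ingroup lineage.

Gamma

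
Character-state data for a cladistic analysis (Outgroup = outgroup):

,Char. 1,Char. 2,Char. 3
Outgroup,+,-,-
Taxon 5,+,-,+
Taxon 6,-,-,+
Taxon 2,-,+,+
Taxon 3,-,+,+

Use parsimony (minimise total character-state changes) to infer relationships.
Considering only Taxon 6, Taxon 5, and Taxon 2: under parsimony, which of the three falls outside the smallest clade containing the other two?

Character polarity is set by the outgroup: the derived state is whichever differs from the outgroup's state, so for Char. 1 the derived state is '-', and for the remaining characters it is '+'.
Only Taxon 2, Taxon 3, and Taxon 6 show the derived state '-' for Char. 1, supporting them as a clade.
Only Taxon 2 and Taxon 3 show the derived state '+' for Char. 2, supporting them as a clade.
Char. 3 (derived state '+') is shared by all ingroup taxa — unites the whole ingroup.
Most parsimonious ingroup topology: (Taxon 5,(Taxon 6,(Taxon 2,Taxon 3))).
Taxon 2 and Taxon 6 share a more recent common ancestor with each other than either does with Taxon 5, so Taxon 5 is the least closely related of the three.

Taxon 5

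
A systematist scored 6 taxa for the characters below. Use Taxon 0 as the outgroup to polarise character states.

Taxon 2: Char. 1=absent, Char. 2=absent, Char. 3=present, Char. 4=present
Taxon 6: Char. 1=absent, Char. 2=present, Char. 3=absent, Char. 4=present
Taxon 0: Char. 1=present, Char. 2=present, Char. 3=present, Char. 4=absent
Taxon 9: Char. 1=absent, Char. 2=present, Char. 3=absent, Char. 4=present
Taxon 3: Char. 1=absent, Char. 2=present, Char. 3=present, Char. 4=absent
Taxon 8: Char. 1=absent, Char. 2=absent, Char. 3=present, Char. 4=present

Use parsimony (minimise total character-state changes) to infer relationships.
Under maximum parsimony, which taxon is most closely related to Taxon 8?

Taxon 2

Character polarity is set by the outgroup: the derived state is whichever differs from the outgroup's state, so for Char. 1, Char. 2, Char. 3 the derived state is 'absent', and for the remaining characters it is 'present'.
Char. 1 (derived state 'absent') is shared by all ingroup taxa — unites the whole ingroup.
Char. 2: derived state 'absent' in Taxon 2 and Taxon 8 only — synapomorphy for {Taxon 2, Taxon 8}.
Char. 3 (derived state 'absent') is shared by Taxon 6 and Taxon 9 — a synapomorphy uniting that clade.
Only Taxon 2, Taxon 6, Taxon 8, and Taxon 9 show the derived state 'present' for Char. 4, supporting them as a clade.
Most parsimonious ingroup topology: (((Taxon 8,Taxon 2),(Taxon 9,Taxon 6)),Taxon 3).
Taxon 8 and Taxon 2 form a cherry on this tree, so they are sister taxa.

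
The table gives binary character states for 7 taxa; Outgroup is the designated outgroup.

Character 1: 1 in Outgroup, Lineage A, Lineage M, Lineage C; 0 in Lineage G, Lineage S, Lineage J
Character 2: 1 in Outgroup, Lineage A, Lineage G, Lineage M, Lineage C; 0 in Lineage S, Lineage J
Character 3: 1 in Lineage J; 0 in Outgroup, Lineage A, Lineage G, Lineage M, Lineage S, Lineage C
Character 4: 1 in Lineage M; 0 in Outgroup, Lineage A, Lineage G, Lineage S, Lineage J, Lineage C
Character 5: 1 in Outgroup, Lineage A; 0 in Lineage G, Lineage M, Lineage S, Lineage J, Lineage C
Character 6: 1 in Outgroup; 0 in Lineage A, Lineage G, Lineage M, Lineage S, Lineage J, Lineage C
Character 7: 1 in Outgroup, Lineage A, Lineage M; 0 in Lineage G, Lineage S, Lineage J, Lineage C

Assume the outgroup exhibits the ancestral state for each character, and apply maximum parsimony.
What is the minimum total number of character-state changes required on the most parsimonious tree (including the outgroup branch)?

7

Character polarity is set by the outgroup: the derived state is whichever differs from the outgroup's state, so for Character 1, Character 2, Character 5, Character 6, Character 7 the derived state is '0', and for the remaining characters it is '1'.
Only Lineage G, Lineage J, and Lineage S show the derived state '0' for Character 1, supporting them as a clade.
Character 2: derived state '0' in Lineage J and Lineage S only — synapomorphy for {Lineage J, Lineage S}.
Character 3 (derived state '1') is unique to Lineage J (autapomorphy; uninformative for grouping).
Character 4 (derived state '1') is unique to Lineage M (autapomorphy; uninformative for grouping).
Character 5 (derived state '0') is shared by Lineage C, Lineage G, Lineage J, Lineage M, and Lineage S — a synapomorphy uniting that clade.
Character 6 (derived state '0') is shared by all ingroup taxa — unites the whole ingroup.
Character 7: derived state '0' in Lineage C, Lineage G, Lineage J, and Lineage S only — synapomorphy for {Lineage C, Lineage G, Lineage J, Lineage S}.
Most parsimonious ingroup topology: (Lineage A,(((Lineage G,(Lineage S,Lineage J)),Lineage C),Lineage M)).
Changes per character on this tree: Character 1: 1; Character 2: 1; Character 3: 1; Character 4: 1; Character 5: 1; Character 6: 1; Character 7: 1.
Total = 7.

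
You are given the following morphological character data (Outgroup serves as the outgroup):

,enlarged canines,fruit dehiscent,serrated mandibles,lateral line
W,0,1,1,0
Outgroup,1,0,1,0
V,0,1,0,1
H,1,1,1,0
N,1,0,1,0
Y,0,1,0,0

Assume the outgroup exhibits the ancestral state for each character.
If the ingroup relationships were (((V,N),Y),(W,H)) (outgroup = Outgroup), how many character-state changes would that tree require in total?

Map each character onto (((V,N),Y),(W,H)) (rooted by Outgroup) and count the minimum state changes it requires (Fitch parsimony):
enlarged canines: 3; fruit dehiscent: 2; serrated mandibles: 2; lateral line: 1.
Total tree length = 8.

8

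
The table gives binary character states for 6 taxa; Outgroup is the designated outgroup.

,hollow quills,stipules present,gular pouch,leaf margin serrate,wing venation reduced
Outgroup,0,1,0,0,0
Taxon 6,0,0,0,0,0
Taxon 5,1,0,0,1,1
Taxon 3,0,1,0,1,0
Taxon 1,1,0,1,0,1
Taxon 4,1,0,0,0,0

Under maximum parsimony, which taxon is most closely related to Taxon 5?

Taxon 1

Character polarity is set by the outgroup: the derived state is whichever differs from the outgroup's state, so for stipules present the derived state is '0', and for the remaining characters it is '1'.
Only Taxon 1, Taxon 4, and Taxon 5 show the derived state '1' for hollow quills, supporting them as a clade.
stipules present (derived state '0') is shared by Taxon 1, Taxon 4, Taxon 5, and Taxon 6 — a synapomorphy uniting that clade.
gular pouch: derived state '1' in Taxon 1 only — an autapomorphy, so it tells us nothing about relationships among taxa.
leaf margin serrate (state '1') occurs in Taxon 3 and Taxon 5 but conflicts with the nesting implied by the other characters — most parsimoniously interpreted as homoplasy.
wing venation reduced (derived state '1') is shared by Taxon 1 and Taxon 5 — a synapomorphy uniting that clade.
Most parsimonious ingroup topology: ((Taxon 6,((Taxon 5,Taxon 1),Taxon 4)),Taxon 3).
Taxon 5 and Taxon 1 form a cherry on this tree, so they are sister taxa.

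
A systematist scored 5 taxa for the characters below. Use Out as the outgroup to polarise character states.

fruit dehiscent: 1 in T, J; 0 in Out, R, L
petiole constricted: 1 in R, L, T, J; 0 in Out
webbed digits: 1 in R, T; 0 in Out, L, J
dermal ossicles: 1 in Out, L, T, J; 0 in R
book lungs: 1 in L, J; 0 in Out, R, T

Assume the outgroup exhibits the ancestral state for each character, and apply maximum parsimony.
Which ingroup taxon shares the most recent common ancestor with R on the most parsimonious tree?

T

Character polarity is set by the outgroup: the derived state is whichever differs from the outgroup's state, so for dermal ossicles the derived state is '0', and for the remaining characters it is '1'.
fruit dehiscent groups J and T, which is incompatible with the clades supported by the remaining characters; treating it as convergent (homoplasy) costs fewer steps than any alternative tree.
All ingroup taxa share the derived state '1' for petiole constricted; it defines the ingroup but does not resolve relationships within it.
Only R and T show the derived state '1' for webbed digits, supporting them as a clade.
dermal ossicles: derived state '0' in R only — an autapomorphy, so it tells us nothing about relationships among taxa.
book lungs: derived state '1' in J and L only — synapomorphy for {J, L}.
Most parsimonious ingroup topology: ((R,T),(L,J)).
R and T form a cherry on this tree, so they are sister taxa.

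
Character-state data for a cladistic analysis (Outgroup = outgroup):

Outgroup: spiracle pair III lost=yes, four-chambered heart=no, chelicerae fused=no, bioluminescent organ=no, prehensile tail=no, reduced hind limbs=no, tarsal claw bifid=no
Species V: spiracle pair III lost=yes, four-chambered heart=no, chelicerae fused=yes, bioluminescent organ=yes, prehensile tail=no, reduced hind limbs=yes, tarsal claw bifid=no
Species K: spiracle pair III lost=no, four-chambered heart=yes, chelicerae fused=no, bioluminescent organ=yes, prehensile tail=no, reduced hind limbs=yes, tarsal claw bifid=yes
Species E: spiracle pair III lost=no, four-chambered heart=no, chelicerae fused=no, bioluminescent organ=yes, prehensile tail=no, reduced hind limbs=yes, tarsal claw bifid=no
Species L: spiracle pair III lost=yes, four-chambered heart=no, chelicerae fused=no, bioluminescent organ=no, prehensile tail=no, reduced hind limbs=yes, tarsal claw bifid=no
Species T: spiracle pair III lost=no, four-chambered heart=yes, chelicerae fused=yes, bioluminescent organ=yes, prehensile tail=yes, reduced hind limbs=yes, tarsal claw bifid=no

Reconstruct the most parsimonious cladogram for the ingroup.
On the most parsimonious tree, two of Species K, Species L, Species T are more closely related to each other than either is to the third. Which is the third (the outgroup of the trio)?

Character polarity is set by the outgroup: the derived state is whichever differs from the outgroup's state, so for spiracle pair III lost the derived state is 'no', and for the remaining characters it is 'yes'.
spiracle pair III lost: derived state 'no' in Species E, Species K, and Species T only — synapomorphy for {Species E, Species K, Species T}.
four-chambered heart (derived state 'yes') is shared by Species K and Species T — a synapomorphy uniting that clade.
chelicerae fused (state 'yes') occurs in Species T and Species V but conflicts with the nesting implied by the other characters — most parsimoniously interpreted as homoplasy.
Only Species E, Species K, Species T, and Species V show the derived state 'yes' for bioluminescent organ, supporting them as a clade.
prehensile tail (derived state 'yes') is unique to Species T (autapomorphy; uninformative for grouping).
All ingroup taxa share the derived state 'yes' for reduced hind limbs; it defines the ingroup but does not resolve relationships within it.
tarsal claw bifid (derived state 'yes') is unique to Species K (autapomorphy; uninformative for grouping).
Most parsimonious ingroup topology: ((Species V,((Species K,Species T),Species E)),Species L).
Species K and Species T share a more recent common ancestor with each other than either does with Species L, so Species L is the least closely related of the three.

Species L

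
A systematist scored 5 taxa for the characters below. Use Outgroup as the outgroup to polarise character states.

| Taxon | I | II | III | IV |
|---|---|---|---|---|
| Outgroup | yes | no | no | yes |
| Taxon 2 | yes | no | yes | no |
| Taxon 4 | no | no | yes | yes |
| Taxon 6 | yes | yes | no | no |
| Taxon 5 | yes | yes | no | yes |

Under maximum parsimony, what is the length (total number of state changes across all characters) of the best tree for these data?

Character polarity is set by the outgroup: the derived state is whichever differs from the outgroup's state, so for I, IV the derived state is 'no', and for the remaining characters it is 'yes'.
I (derived state 'no') is unique to Taxon 4 (autapomorphy; uninformative for grouping).
Only Taxon 5 and Taxon 6 show the derived state 'yes' for II, supporting them as a clade.
Only Taxon 2 and Taxon 4 show the derived state 'yes' for III, supporting them as a clade.
IV (state 'no') occurs in Taxon 2 and Taxon 6 but conflicts with the nesting implied by the other characters — most parsimoniously interpreted as homoplasy.
Most parsimonious ingroup topology: ((Taxon 2,Taxon 4),(Taxon 6,Taxon 5)).
Changes per character on this tree: I: 1; II: 1; III: 1; IV: 2.
Total = 5.

5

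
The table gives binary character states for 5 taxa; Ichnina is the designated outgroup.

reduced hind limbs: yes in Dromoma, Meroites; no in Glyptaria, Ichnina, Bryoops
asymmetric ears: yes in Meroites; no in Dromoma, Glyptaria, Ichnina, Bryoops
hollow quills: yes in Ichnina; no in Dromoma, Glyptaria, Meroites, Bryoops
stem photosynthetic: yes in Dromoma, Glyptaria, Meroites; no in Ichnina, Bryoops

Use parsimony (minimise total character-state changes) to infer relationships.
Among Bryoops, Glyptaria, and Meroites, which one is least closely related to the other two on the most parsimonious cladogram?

Bryoops

Character polarity is set by the outgroup: the derived state is whichever differs from the outgroup's state, so for hollow quills the derived state is 'no', and for the remaining characters it is 'yes'.
reduced hind limbs (derived state 'yes') is shared by Dromoma and Meroites — a synapomorphy uniting that clade.
asymmetric ears (derived state 'yes') is unique to Meroites (autapomorphy; uninformative for grouping).
All ingroup taxa share the derived state 'no' for hollow quills; it defines the ingroup but does not resolve relationships within it.
stem photosynthetic (derived state 'yes') is shared by Dromoma, Glyptaria, and Meroites — a synapomorphy uniting that clade.
Most parsimonious ingroup topology: (Bryoops,((Dromoma,Meroites),Glyptaria)).
Glyptaria and Meroites share a more recent common ancestor with each other than either does with Bryoops, so Bryoops is the least closely related of the three.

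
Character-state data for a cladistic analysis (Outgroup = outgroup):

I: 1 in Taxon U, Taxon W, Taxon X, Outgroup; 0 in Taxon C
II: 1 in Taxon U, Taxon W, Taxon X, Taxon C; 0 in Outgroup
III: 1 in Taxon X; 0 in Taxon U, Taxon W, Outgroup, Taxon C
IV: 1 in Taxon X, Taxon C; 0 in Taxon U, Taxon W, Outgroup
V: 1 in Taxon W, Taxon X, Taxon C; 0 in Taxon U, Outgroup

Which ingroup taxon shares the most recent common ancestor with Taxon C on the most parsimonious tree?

Taxon X

Character polarity is set by the outgroup: the derived state is whichever differs from the outgroup's state, so for I the derived state is '0', and for the remaining characters it is '1'.
I: derived state '0' in Taxon C only — an autapomorphy, so it tells us nothing about relationships among taxa.
II (derived state '1') is shared by all ingroup taxa — unites the whole ingroup.
III: derived state '1' in Taxon X only — an autapomorphy, so it tells us nothing about relationships among taxa.
IV (derived state '1') is shared by Taxon C and Taxon X — a synapomorphy uniting that clade.
Only Taxon C, Taxon W, and Taxon X show the derived state '1' for V, supporting them as a clade.
Most parsimonious ingroup topology: (((Taxon C,Taxon X),Taxon W),Taxon U).
Taxon C and Taxon X form a cherry on this tree, so they are sister taxa.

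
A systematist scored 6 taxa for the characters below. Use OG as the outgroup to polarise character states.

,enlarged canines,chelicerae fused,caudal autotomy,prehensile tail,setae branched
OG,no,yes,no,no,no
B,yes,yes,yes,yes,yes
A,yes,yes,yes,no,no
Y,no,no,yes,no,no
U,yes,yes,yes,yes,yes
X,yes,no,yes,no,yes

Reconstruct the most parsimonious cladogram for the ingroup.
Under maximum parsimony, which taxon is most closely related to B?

Character polarity is set by the outgroup: the derived state is whichever differs from the outgroup's state, so for chelicerae fused the derived state is 'no', and for the remaining characters it is 'yes'.
enlarged canines (derived state 'yes') is shared by A, B, U, and X — a synapomorphy uniting that clade.
chelicerae fused (state 'no') occurs in X and Y but conflicts with the nesting implied by the other characters — most parsimoniously interpreted as homoplasy.
caudal autotomy (derived state 'yes') is shared by all ingroup taxa — unites the whole ingroup.
Only B and U show the derived state 'yes' for prehensile tail, supporting them as a clade.
setae branched: derived state 'yes' in B, U, and X only — synapomorphy for {B, U, X}.
Most parsimonious ingroup topology: ((((B,U),X),A),Y).
B and U form a cherry on this tree, so they are sister taxa.

U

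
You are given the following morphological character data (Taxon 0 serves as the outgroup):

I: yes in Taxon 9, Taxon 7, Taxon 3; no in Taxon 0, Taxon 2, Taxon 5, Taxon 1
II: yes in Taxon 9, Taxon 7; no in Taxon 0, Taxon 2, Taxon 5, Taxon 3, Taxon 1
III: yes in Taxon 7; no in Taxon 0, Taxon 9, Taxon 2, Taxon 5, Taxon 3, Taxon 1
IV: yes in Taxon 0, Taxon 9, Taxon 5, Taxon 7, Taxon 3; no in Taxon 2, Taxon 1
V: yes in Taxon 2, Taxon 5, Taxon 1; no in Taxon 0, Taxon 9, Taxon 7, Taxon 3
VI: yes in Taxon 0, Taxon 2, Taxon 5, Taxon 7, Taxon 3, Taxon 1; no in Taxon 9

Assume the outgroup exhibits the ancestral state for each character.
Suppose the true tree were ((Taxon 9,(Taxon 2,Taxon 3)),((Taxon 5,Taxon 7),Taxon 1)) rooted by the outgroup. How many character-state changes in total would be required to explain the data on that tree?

Map each character onto ((Taxon 9,(Taxon 2,Taxon 3)),((Taxon 5,Taxon 7),Taxon 1)) (rooted by Taxon 0) and count the minimum state changes it requires (Fitch parsimony):
I: 3; II: 2; III: 1; IV: 2; V: 3; VI: 1.
Total tree length = 12.

12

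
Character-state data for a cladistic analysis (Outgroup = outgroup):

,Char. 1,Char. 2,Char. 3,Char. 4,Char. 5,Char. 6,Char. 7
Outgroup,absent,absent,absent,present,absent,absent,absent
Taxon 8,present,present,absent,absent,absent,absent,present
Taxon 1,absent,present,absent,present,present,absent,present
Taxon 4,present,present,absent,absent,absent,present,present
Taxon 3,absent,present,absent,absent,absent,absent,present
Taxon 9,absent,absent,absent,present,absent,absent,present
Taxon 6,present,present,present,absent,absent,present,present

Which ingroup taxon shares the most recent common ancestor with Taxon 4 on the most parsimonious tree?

Character polarity is set by the outgroup: the derived state is whichever differs from the outgroup's state, so for Char. 4 the derived state is 'absent', and for the remaining characters it is 'present'.
Only Taxon 4, Taxon 6, and Taxon 8 show the derived state 'present' for Char. 1, supporting them as a clade.
Char. 2 (derived state 'present') is shared by Taxon 1, Taxon 3, Taxon 4, Taxon 6, and Taxon 8 — a synapomorphy uniting that clade.
Char. 3: derived state 'present' in Taxon 6 only — an autapomorphy, so it tells us nothing about relationships among taxa.
Char. 4: derived state 'absent' in Taxon 3, Taxon 4, Taxon 6, and Taxon 8 only — synapomorphy for {Taxon 3, Taxon 4, Taxon 6, Taxon 8}.
Char. 5: derived state 'present' in Taxon 1 only — an autapomorphy, so it tells us nothing about relationships among taxa.
Only Taxon 4 and Taxon 6 show the derived state 'present' for Char. 6, supporting them as a clade.
Char. 7 (derived state 'present') is shared by all ingroup taxa — unites the whole ingroup.
Most parsimonious ingroup topology: ((((Taxon 8,(Taxon 4,Taxon 6)),Taxon 3),Taxon 1),Taxon 9).
Taxon 4 and Taxon 6 form a cherry on this tree, so they are sister taxa.

Taxon 6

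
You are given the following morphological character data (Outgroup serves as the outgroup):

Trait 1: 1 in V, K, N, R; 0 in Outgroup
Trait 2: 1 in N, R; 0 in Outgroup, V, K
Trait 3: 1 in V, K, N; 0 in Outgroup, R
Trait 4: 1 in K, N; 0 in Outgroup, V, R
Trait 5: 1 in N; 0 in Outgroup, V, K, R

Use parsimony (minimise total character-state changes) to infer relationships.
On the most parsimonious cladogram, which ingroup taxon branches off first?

R

The outgroup has state '0' for every character, so '1' is the derived state throughout.
All ingroup taxa share the derived state '1' for Trait 1; it defines the ingroup but does not resolve relationships within it.
Trait 2 groups N and R, which is incompatible with the clades supported by the remaining characters; treating it as convergent (homoplasy) costs fewer steps than any alternative tree.
Trait 3 (derived state '1') is shared by K, N, and V — a synapomorphy uniting that clade.
Only K and N show the derived state '1' for Trait 4, supporting them as a clade.
Trait 5 (derived state '1') is unique to N (autapomorphy; uninformative for grouping).
Most parsimonious ingroup topology: ((V,(K,N)),R).
R is sister to the clade containing all other ingroup taxa, so it is the earliest-diverging (most basal) ingroup lineage.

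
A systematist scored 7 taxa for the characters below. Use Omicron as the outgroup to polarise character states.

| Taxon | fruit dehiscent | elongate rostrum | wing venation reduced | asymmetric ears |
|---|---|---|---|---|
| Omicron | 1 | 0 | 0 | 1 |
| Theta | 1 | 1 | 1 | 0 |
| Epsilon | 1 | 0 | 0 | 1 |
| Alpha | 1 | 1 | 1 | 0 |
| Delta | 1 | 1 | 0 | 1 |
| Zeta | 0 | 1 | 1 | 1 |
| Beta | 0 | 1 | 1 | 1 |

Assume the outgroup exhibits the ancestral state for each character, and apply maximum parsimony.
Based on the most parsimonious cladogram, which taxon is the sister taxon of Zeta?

Character polarity is set by the outgroup: the derived state is whichever differs from the outgroup's state, so for fruit dehiscent, asymmetric ears the derived state is '0', and for the remaining characters it is '1'.
Only Beta and Zeta show the derived state '0' for fruit dehiscent, supporting them as a clade.
Only Alpha, Beta, Delta, Theta, and Zeta show the derived state '1' for elongate rostrum, supporting them as a clade.
Only Alpha, Beta, Theta, and Zeta show the derived state '1' for wing venation reduced, supporting them as a clade.
Only Alpha and Theta show the derived state '0' for asymmetric ears, supporting them as a clade.
Most parsimonious ingroup topology: ((((Theta,Alpha),(Zeta,Beta)),Delta),Epsilon).
Zeta and Beta form a cherry on this tree, so they are sister taxa.

Beta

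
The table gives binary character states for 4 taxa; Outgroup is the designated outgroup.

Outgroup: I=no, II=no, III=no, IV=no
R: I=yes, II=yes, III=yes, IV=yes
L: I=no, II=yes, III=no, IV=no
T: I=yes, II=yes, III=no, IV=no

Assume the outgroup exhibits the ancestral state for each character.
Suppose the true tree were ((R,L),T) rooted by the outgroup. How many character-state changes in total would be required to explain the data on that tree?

Map each character onto ((R,L),T) (rooted by Outgroup) and count the minimum state changes it requires (Fitch parsimony):
I: 2; II: 1; III: 1; IV: 1.
Total tree length = 5.

5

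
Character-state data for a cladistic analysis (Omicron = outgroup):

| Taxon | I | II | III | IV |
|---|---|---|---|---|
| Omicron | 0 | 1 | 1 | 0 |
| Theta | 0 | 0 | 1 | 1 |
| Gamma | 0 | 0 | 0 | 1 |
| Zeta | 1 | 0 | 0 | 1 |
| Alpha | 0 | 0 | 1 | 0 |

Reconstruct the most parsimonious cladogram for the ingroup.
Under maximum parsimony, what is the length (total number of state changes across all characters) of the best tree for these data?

Character polarity is set by the outgroup: the derived state is whichever differs from the outgroup's state, so for II, III the derived state is '0', and for the remaining characters it is '1'.
I: derived state '1' in Zeta only — an autapomorphy, so it tells us nothing about relationships among taxa.
All ingroup taxa share the derived state '0' for II; it defines the ingroup but does not resolve relationships within it.
III (derived state '0') is shared by Gamma and Zeta — a synapomorphy uniting that clade.
Only Gamma, Theta, and Zeta show the derived state '1' for IV, supporting them as a clade.
Most parsimonious ingroup topology: ((Theta,(Gamma,Zeta)),Alpha).
Changes per character on this tree: I: 1; II: 1; III: 1; IV: 1.
Total = 4.

4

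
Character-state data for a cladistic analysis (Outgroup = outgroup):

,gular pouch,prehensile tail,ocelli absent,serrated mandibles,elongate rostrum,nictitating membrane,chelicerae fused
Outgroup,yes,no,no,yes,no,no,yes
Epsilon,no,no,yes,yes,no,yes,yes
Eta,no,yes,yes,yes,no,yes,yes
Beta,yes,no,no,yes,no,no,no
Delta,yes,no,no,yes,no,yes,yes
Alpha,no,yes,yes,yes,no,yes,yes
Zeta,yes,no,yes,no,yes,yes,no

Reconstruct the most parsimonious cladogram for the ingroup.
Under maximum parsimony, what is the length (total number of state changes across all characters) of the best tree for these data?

Character polarity is set by the outgroup: the derived state is whichever differs from the outgroup's state, so for gular pouch, serrated mandibles, chelicerae fused the derived state is 'no', and for the remaining characters it is 'yes'.
gular pouch (derived state 'no') is shared by Alpha, Epsilon, and Eta — a synapomorphy uniting that clade.
prehensile tail (derived state 'yes') is shared by Alpha and Eta — a synapomorphy uniting that clade.
ocelli absent: derived state 'yes' in Alpha, Epsilon, Eta, and Zeta only — synapomorphy for {Alpha, Epsilon, Eta, Zeta}.
serrated mandibles: derived state 'no' in Zeta only — an autapomorphy, so it tells us nothing about relationships among taxa.
elongate rostrum: derived state 'yes' in Zeta only — an autapomorphy, so it tells us nothing about relationships among taxa.
Only Alpha, Delta, Epsilon, Eta, and Zeta show the derived state 'yes' for nictitating membrane, supporting them as a clade.
chelicerae fused groups Beta and Zeta, which is incompatible with the clades supported by the remaining characters; treating it as convergent (homoplasy) costs fewer steps than any alternative tree.
Most parsimonious ingroup topology: ((((Epsilon,(Eta,Alpha)),Zeta),Delta),Beta).
Changes per character on this tree: gular pouch: 1; prehensile tail: 1; ocelli absent: 1; serrated mandibles: 1; elongate rostrum: 1; nictitating membrane: 1; chelicerae fused: 2.
Total = 8.

8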